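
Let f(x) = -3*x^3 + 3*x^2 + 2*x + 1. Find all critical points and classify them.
f'(x) = -9*x^2 + 6*x + 2

Solve f'(x) = 0:
  9*x^2 - 6*x - 2 = 0 has no rational roots; quadratic formula: x = (6 ± √108)/18.
  ⇒ x = 1/3 - sqrt(3)/3 ≈ -0.2440, 1/3 + sqrt(3)/3 ≈ 0.9107

f''(x) = 6 - 18*x
Second-derivative test at each critical point:
  f''(-0.2440) = 10.3923 > 0 → local minimum
  f''(0.9107) = -10.3923 < 0 → local maximum

Critical points: x = 1/3 - sqrt(3)/3 ≈ -0.2440 (local minimum); x = 1/3 + sqrt(3)/3 ≈ 0.9107 (local maximum)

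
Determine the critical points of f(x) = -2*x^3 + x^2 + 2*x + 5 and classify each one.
f'(x) = -6*x^2 + 2*x + 2

Solve f'(x) = 0:
  Factor: -6*x^2 + 2*x + 2 = -2*(3*x^2 - x - 1); 3*x^2 - x - 1 = 0 has no rational roots; quadratic formula: x = (1 ± √13)/6.
  ⇒ x = 1/6 - sqrt(13)/6 ≈ -0.4343, 1/6 + sqrt(13)/6 ≈ 0.7676

f''(x) = 2 - 12*x
Second-derivative test at each critical point:
  f''(-0.4343) = 7.2111 > 0 → local minimum
  f''(0.7676) = -7.2111 < 0 → local maximum

Critical points: x = 1/6 - sqrt(13)/6 ≈ -0.4343 (local minimum); x = 1/6 + sqrt(13)/6 ≈ 0.7676 (local maximum)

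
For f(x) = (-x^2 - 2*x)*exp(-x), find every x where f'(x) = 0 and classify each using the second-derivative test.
f'(x) = (x^2 - 2)*exp(-x)

Solve f'(x) = 0:
  f'(x) = (x^2 - 2)·exp(-x) and exp(-x) > 0 for every x, so f'(x) = 0 ⇔ x^2 - 2 = 0.
  x^2 - 2 = 0 has no rational roots; quadratic formula: x = (0 ± √8)/2.
  ⇒ x = -sqrt(2) ≈ -1.4142, sqrt(2) ≈ 1.4142

f''(x) = (-x^2 + 2*x + 2)*exp(-x)
Second-derivative test at each critical point:
  f''(-1.4142) = -11.6340 < 0 → local maximum
  f''(1.4142) = 0.6876 > 0 → local minimum

Critical points: x = -sqrt(2) ≈ -1.4142 (local maximum); x = sqrt(2) ≈ 1.4142 (local minimum)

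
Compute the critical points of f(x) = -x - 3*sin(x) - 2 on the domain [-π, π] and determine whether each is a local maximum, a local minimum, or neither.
f'(x) = -3*cos(x) - 1

Solve f'(x) = 0 on [-π, π]:
  f'(x) = 0 ⇔ cos(x) = -1/3, i.e. x = ±arccos(-1/3) + 2nπ; keep the solutions lying in [-π, π].
  ⇒ x = -acos(-1/3) ≈ -1.9106, acos(-1/3) ≈ 1.9106

f''(x) = 3*sin(x)
Second-derivative test at each critical point:
  f''(-1.9106) = -2.8284 < 0 → local maximum
  f''(1.9106) = 2.8284 > 0 → local minimum

Critical points: x = -acos(-1/3) ≈ -1.9106 (local maximum); x = acos(-1/3) ≈ 1.9106 (local minimum)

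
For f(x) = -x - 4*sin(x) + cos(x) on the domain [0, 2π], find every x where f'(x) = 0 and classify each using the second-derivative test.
f'(x) = -sin(x) - 4*cos(x) - 1

Solve f'(x) = 0 on [0, 2π]:
  f'(x) = 0 ⇔ -sin(x) - 4*cos(x) = 1. Write the left side as R·cos(x + φ) with R = √((-4)² + 1²) = sqrt(17), cos φ = -4*sqrt(17)/17, sin φ = sqrt(17)/17; then cos(x + φ) = sqrt(17)/17. Solve for x and keep the solutions lying in [0, 2π].
  ⇒ x = pi - atan(15/8) ≈ 2.0608, 3*pi/2 ≈ 4.7124

f''(x) = 4*sin(x) - cos(x)
Second-derivative test at each critical point:
  f''(2.0608) = 4 > 0 → local minimum
  f''(4.7124) = -4 < 0 → local maximum

Critical points: x = pi - atan(15/8) ≈ 2.0608 (local minimum); x = 3*pi/2 ≈ 4.7124 (local maximum)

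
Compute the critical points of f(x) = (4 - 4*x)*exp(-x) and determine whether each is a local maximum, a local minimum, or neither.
f'(x) = 4*(x - 2)*exp(-x)

Solve f'(x) = 0:
  f'(x) = (4*x - 8)·exp(-x) and exp(-x) > 0 for every x, so f'(x) = 0 ⇔ 4*x - 8 = 0.
  Factor: 4*x - 8 = 4*(x - 2) = 0.
  ⇒ x = 2

f''(x) = 4*(3 - x)*exp(-x)
Second-derivative test at each critical point:
  f''(2) = 0.5413 > 0 → local minimum

Critical points: x = 2 (local minimum)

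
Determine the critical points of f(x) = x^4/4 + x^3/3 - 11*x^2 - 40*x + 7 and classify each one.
f'(x) = x^3 + x^2 - 22*x - 40

Solve f'(x) = 0:
  Factor: x^3 + x^2 - 22*x - 40 = (x - 5)*(x + 2)*(x + 4) = 0.
  ⇒ x = -4, -2, 5

f''(x) = 3*x^2 + 2*x - 22
Second-derivative test at each critical point:
  f''(-4) = 18 > 0 → local minimum
  f''(-2) = -14 < 0 → local maximum
  f''(5) = 63 > 0 → local minimum

Critical points: x = -4 (local minimum); x = -2 (local maximum); x = 5 (local minimum)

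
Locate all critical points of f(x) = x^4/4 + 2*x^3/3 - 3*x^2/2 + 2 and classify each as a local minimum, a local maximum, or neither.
f'(x) = x*(x^2 + 2*x - 3)

Solve f'(x) = 0:
  Factor: x^3 + 2*x^2 - 3*x = x*(x - 1)*(x + 3) = 0.
  ⇒ x = -3, 0, 1

f''(x) = 3*x^2 + 4*x - 3
Second-derivative test at each critical point:
  f''(-3) = 12 > 0 → local minimum
  f''(0) = -3 < 0 → local maximum
  f''(1) = 4 > 0 → local minimum

Critical points: x = -3 (local minimum); x = 0 (local maximum); x = 1 (local minimum)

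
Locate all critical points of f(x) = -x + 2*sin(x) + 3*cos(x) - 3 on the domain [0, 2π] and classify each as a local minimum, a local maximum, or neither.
f'(x) = -3*sin(x) + 2*cos(x) - 1

Solve f'(x) = 0 on [0, 2π]:
  f'(x) = 0 ⇔ -3*sin(x) + 2*cos(x) = 1. Write the left side as R·cos(x + φ) with R = √(2² + 3²) = sqrt(13), cos φ = 2*sqrt(13)/13, sin φ = 3*sqrt(13)/13; then cos(x + φ) = sqrt(13)/13. Solve for x and keep the solutions lying in [0, 2π].
  ⇒ x = atan((-3 + 4*sqrt(3))/(2 + 6*sqrt(3))) ≈ 0.3070, atan((-4*sqrt(3) - 3)/(2 - 6*sqrt(3))) + pi ≈ 4.0106

f''(x) = -2*sin(x) - 3*cos(x)
Second-derivative test at each critical point:
  f''(0.3070) = -3.4641 < 0 → local maximum
  f''(4.0106) = 3.4641 > 0 → local minimum

Critical points: x = atan((-3 + 4*sqrt(3))/(2 + 6*sqrt(3))) ≈ 0.3070 (local maximum); x = atan((-4*sqrt(3) - 3)/(2 - 6*sqrt(3))) + pi ≈ 4.0106 (local minimum)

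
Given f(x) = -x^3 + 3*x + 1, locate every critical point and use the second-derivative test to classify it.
f'(x) = 3 - 3*x^2

Solve f'(x) = 0:
  Factor: 3 - 3*x^2 = -3*(x - 1)*(x + 1) = 0.
  ⇒ x = -1, 1

f''(x) = -6*x
Second-derivative test at each critical point:
  f''(-1) = 6 > 0 → local minimum
  f''(1) = -6 < 0 → local maximum

Critical points: x = -1 (local minimum); x = 1 (local maximum)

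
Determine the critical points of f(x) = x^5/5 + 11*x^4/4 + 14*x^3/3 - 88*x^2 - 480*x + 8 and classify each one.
f'(x) = x^4 + 11*x^3 + 14*x^2 - 176*x - 480

Solve f'(x) = 0:
  Factor: x^4 + 11*x^3 + 14*x^2 - 176*x - 480 = (x - 4)*(x + 4)*(x + 5)*(x + 6) = 0.
  ⇒ x = -6, -5, -4, 4

f''(x) = 4*x^3 + 33*x^2 + 28*x - 176
Second-derivative test at each critical point:
  f''(-6) = -20 < 0 → local maximum
  f''(-5) = 9 > 0 → local minimum
  f''(-4) = -16 < 0 → local maximum
  f''(4) = 720 > 0 → local minimum

Critical points: x = -6 (local maximum); x = -5 (local minimum); x = -4 (local maximum); x = 4 (local minimum)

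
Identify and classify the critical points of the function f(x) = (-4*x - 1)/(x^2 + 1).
f'(x) = 2*(2*x^2 + x - 2)/(x^4 + 2*x^2 + 1)

Solve f'(x) = 0:
  f'(x) = 2*(2*x^2 + x - 2)/(x^2 + 1)^2; the denominator is positive wherever f is defined, so f'(x) = 0 ⇔ 4*x^2 + 2*x - 4 = 0.
  Factor: 4*x^2 + 2*x - 4 = 2*(2*x^2 + x - 2); 2*x^2 + x - 2 = 0 has no rational roots; quadratic formula: x = (-1 ± √17)/4.
  ⇒ x = -sqrt(17)/4 - 1/4 ≈ -1.2808, -1/4 + sqrt(17)/4 ≈ 0.7808

f''(x) = 2*(-4*x^2*(4*x + 1) + (12*x + 1)*(x^2 + 1))/(x^2 + 1)^3
Second-derivative test at each critical point:
  f''(-1.2808) = -1.1828 < 0 → local maximum
  f''(0.7808) = 3.1828 > 0 → local minimum

Critical points: x = -sqrt(17)/4 - 1/4 ≈ -1.2808 (local maximum); x = -1/4 + sqrt(17)/4 ≈ 0.7808 (local minimum)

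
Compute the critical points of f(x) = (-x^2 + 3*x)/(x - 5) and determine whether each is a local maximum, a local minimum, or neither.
f'(x) = (-x^2 + 10*x - 15)/(x^2 - 10*x + 25)

Solve f'(x) = 0:
  f'(x) = -(x^2 - 10*x + 15)/(x - 5)^2; the denominator is positive wherever f is defined, so f'(x) = 0 ⇔ -x^2 + 10*x - 15 = 0.
  x^2 - 10*x + 15 = 0 has no rational roots; quadratic formula: x = (10 ± √40)/2.
  ⇒ x = 5 - sqrt(10) ≈ 1.8377, sqrt(10) + 5 ≈ 8.1623

f''(x) = -20/(x^3 - 15*x^2 + 75*x - 125)
Second-derivative test at each critical point:
  f''(1.8377) = 0.6325 > 0 → local minimum
  f''(8.1623) = -0.6325 < 0 → local maximum

Critical points: x = 5 - sqrt(10) ≈ 1.8377 (local minimum); x = sqrt(10) + 5 ≈ 8.1623 (local maximum)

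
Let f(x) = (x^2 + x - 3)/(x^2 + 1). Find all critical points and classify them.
f'(x) = (-x^2 + 8*x + 1)/(x^4 + 2*x^2 + 1)

Solve f'(x) = 0:
  f'(x) = -(x^2 - 8*x - 1)/(x^2 + 1)^2; the denominator is positive wherever f is defined, so f'(x) = 0 ⇔ -x^2 + 8*x + 1 = 0.
  x^2 - 8*x - 1 = 0 has no rational roots; quadratic formula: x = (8 ± √68)/2.
  ⇒ x = 4 - sqrt(17) ≈ -0.1231, 4 + sqrt(17) ≈ 8.1231

f''(x) = 2*(x^3 - 12*x^2 - 3*x + 4)/(x^6 + 3*x^4 + 3*x^2 + 1)
Second-derivative test at each critical point:
  f''(-0.1231) = 8.0018 > 0 → local minimum
  f''(8.1231) = -0.0018 < 0 → local maximum

Critical points: x = 4 - sqrt(17) ≈ -0.1231 (local minimum); x = 4 + sqrt(17) ≈ 8.1231 (local maximum)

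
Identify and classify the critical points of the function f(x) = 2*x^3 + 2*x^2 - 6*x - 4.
f'(x) = 6*x^2 + 4*x - 6

Solve f'(x) = 0:
  Factor: 6*x^2 + 4*x - 6 = 2*(3*x^2 + 2*x - 3); 3*x^2 + 2*x - 3 = 0 has no rational roots; quadratic formula: x = (-2 ± √40)/6.
  ⇒ x = -sqrt(10)/3 - 1/3 ≈ -1.3874, -1/3 + sqrt(10)/3 ≈ 0.7208

f''(x) = 12*x + 4
Second-derivative test at each critical point:
  f''(-1.3874) = -12.6491 < 0 → local maximum
  f''(0.7208) = 12.6491 > 0 → local minimum

Critical points: x = -sqrt(10)/3 - 1/3 ≈ -1.3874 (local maximum); x = -1/3 + sqrt(10)/3 ≈ 0.7208 (local minimum)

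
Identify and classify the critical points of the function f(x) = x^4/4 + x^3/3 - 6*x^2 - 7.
f'(x) = x*(x^2 + x - 12)

Solve f'(x) = 0:
  Factor: x^3 + x^2 - 12*x = x*(x - 3)*(x + 4) = 0.
  ⇒ x = -4, 0, 3

f''(x) = 3*x^2 + 2*x - 12
Second-derivative test at each critical point:
  f''(-4) = 28 > 0 → local minimum
  f''(0) = -12 < 0 → local maximum
  f''(3) = 21 > 0 → local minimum

Critical points: x = -4 (local minimum); x = 0 (local maximum); x = 3 (local minimum)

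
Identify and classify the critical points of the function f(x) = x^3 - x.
f'(x) = 3*x^2 - 1

Solve f'(x) = 0:
  3*x^2 - 1 = 0 has no rational roots; quadratic formula: x = (0 ± √12)/6.
  ⇒ x = -sqrt(3)/3 ≈ -0.5774, sqrt(3)/3 ≈ 0.5774

f''(x) = 6*x
Second-derivative test at each critical point:
  f''(-0.5774) = -3.4641 < 0 → local maximum
  f''(0.5774) = 3.4641 > 0 → local minimum

Critical points: x = -sqrt(3)/3 ≈ -0.5774 (local maximum); x = sqrt(3)/3 ≈ 0.5774 (local minimum)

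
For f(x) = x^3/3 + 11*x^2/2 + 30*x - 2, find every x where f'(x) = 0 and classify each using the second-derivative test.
f'(x) = x^2 + 11*x + 30

Solve f'(x) = 0:
  Factor: x^2 + 11*x + 30 = (x + 5)*(x + 6) = 0.
  ⇒ x = -6, -5

f''(x) = 2*x + 11
Second-derivative test at each critical point:
  f''(-6) = -1 < 0 → local maximum
  f''(-5) = 1 > 0 → local minimum

Critical points: x = -6 (local maximum); x = -5 (local minimum)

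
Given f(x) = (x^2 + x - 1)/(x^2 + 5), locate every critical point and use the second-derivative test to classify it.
f'(x) = (-x^2 + 12*x + 5)/(x^4 + 10*x^2 + 25)

Solve f'(x) = 0:
  f'(x) = -(x^2 - 12*x - 5)/(x^2 + 5)^2; the denominator is positive wherever f is defined, so f'(x) = 0 ⇔ -x^2 + 12*x + 5 = 0.
  x^2 - 12*x - 5 = 0 has no rational roots; quadratic formula: x = (12 ± √164)/2.
  ⇒ x = 6 - sqrt(41) ≈ -0.4031, 6 + sqrt(41) ≈ 12.4031

f''(x) = 2*(x^3 - 18*x^2 - 15*x + 30)/(x^6 + 15*x^4 + 75*x^2 + 125)
Second-derivative test at each critical point:
  f''(-0.4031) = 0.4805 > 0 → local minimum
  f''(12.4031) = -0.0005 < 0 → local maximum

Critical points: x = 6 - sqrt(41) ≈ -0.4031 (local minimum); x = 6 + sqrt(41) ≈ 12.4031 (local maximum)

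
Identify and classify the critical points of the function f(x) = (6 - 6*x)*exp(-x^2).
f'(x) = 6*(2*x*(x - 1) - 1)*exp(-x^2)

Solve f'(x) = 0:
  f'(x) = (12*x^2 - 12*x - 6)·exp(-x^2) and exp(-x^2) > 0 for every x, so f'(x) = 0 ⇔ 12*x^2 - 12*x - 6 = 0.
  Factor: 12*x^2 - 12*x - 6 = 6*(2*x^2 - 2*x - 1); 2*x^2 - 2*x - 1 = 0 has no rational roots; quadratic formula: x = (2 ± √12)/4.
  ⇒ x = 1/2 - sqrt(3)/2 ≈ -0.3660, 1/2 + sqrt(3)/2 ≈ 1.3660

f''(x) = 12*(2*x^2*(1 - x) + 3*x - 1)*exp(-x^2)
Second-derivative test at each critical point:
  f''(-0.3660) = -18.1785 < 0 → local maximum
  f''(1.3660) = 3.2162 > 0 → local minimum

Critical points: x = 1/2 - sqrt(3)/2 ≈ -0.3660 (local maximum); x = 1/2 + sqrt(3)/2 ≈ 1.3660 (local minimum)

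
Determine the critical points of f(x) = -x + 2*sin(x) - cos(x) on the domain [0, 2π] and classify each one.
f'(x) = sin(x) + 2*cos(x) - 1

Solve f'(x) = 0 on [0, 2π]:
  f'(x) = 0 ⇔ sin(x) + 2*cos(x) = 1. Write the left side as R·cos(x + φ) with R = √(2² + (-1)²) = sqrt(5), cos φ = 2*sqrt(5)/5, sin φ = -sqrt(5)/5; then cos(x + φ) = sqrt(5)/5. Solve for x and keep the solutions lying in [0, 2π].
  ⇒ x = pi/2 ≈ 1.5708, -atan(3/4) + 2*pi ≈ 5.6397

f''(x) = -2*sin(x) + cos(x)
Second-derivative test at each critical point:
  f''(1.5708) = -2 < 0 → local maximum
  f''(5.6397) = 2 > 0 → local minimum

Critical points: x = pi/2 ≈ 1.5708 (local maximum); x = -atan(3/4) + 2*pi ≈ 5.6397 (local minimum)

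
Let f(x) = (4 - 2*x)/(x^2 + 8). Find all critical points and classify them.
f'(x) = 2*(-x^2 + 2*x*(x - 2) - 8)/(x^2 + 8)^2

Solve f'(x) = 0:
  f'(x) = 2*(x^2 - 4*x - 8)/(x^2 + 8)^2; the denominator is positive wherever f is defined, so f'(x) = 0 ⇔ 2*x^2 - 8*x - 16 = 0.
  Factor: 2*x^2 - 8*x - 16 = 2*(x^2 - 4*x - 8); x^2 - 4*x - 8 = 0 has no rational roots; quadratic formula: x = (4 ± √48)/2.
  ⇒ x = 2 - 2*sqrt(3) ≈ -1.4641, 2 + 2*sqrt(3) ≈ 5.4641

f''(x) = 4*(4*x^2*(2 - x) + (3*x - 2)*(x^2 + 8))/(x^2 + 8)^3
Second-derivative test at each critical point:
  f''(-1.4641) = -0.1347 < 0 → local maximum
  f''(5.4641) = 0.0097 > 0 → local minimum

Critical points: x = 2 - 2*sqrt(3) ≈ -1.4641 (local maximum); x = 2 + 2*sqrt(3) ≈ 5.4641 (local minimum)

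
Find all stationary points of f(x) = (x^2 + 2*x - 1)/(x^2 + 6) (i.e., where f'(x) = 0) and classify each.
f'(x) = 2*(-x^2 + 7*x + 6)/(x^4 + 12*x^2 + 36)

Solve f'(x) = 0:
  f'(x) = -2*(x^2 - 7*x - 6)/(x^2 + 6)^2; the denominator is positive wherever f is defined, so f'(x) = 0 ⇔ -2*x^2 + 14*x + 12 = 0.
  Factor: -2*x^2 + 14*x + 12 = -2*(x^2 - 7*x - 6); x^2 - 7*x - 6 = 0 has no rational roots; quadratic formula: x = (7 ± √73)/2.
  ⇒ x = 7/2 - sqrt(73)/2 ≈ -0.7720, 7/2 + sqrt(73)/2 ≈ 7.7720

f''(x) = 2*(2*x^3 - 21*x^2 - 36*x + 42)/(x^6 + 18*x^4 + 108*x^2 + 216)
Second-derivative test at each critical point:
  f''(-0.7720) = 0.3928 > 0 → local minimum
  f''(7.7720) = -0.0039 < 0 → local maximum

Critical points: x = 7/2 - sqrt(73)/2 ≈ -0.7720 (local minimum); x = 7/2 + sqrt(73)/2 ≈ 7.7720 (local maximum)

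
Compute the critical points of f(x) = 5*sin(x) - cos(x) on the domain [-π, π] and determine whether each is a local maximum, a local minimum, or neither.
f'(x) = sin(x) + 5*cos(x)

Solve f'(x) = 0 on [-π, π]:
  f'(x) = 0 ⇔ 5*cos(x) = -sin(x) ⇔ tan(x) = -5, i.e. x = arctan(-5) + nπ; keep the solutions lying in [-π, π].
  ⇒ x = -atan(5) ≈ -1.3734, pi - atan(5) ≈ 1.7682

f''(x) = -5*sin(x) + cos(x)
Second-derivative test at each critical point:
  f''(-1.3734) = 5.0990 > 0 → local minimum
  f''(1.7682) = -5.0990 < 0 → local maximum

Critical points: x = -atan(5) ≈ -1.3734 (local minimum); x = pi - atan(5) ≈ 1.7682 (local maximum)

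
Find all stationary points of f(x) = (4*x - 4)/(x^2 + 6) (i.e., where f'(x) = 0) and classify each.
f'(x) = 4*(x^2 - 2*x*(x - 1) + 6)/(x^2 + 6)^2

Solve f'(x) = 0:
  f'(x) = -4*(x^2 - 2*x - 6)/(x^2 + 6)^2; the denominator is positive wherever f is defined, so f'(x) = 0 ⇔ -4*x^2 + 8*x + 24 = 0.
  Factor: -4*x^2 + 8*x + 24 = -4*(x^2 - 2*x - 6); x^2 - 2*x - 6 = 0 has no rational roots; quadratic formula: x = (2 ± √28)/2.
  ⇒ x = 1 - sqrt(7) ≈ -1.6458, 1 + sqrt(7) ≈ 3.6458

f''(x) = 8*(4*x^2*(x - 1) + (1 - 3*x)*(x^2 + 6))/(x^2 + 6)^3
Second-derivative test at each critical point:
  f''(-1.6458) = 0.2791 > 0 → local minimum
  f''(3.6458) = -0.0569 < 0 → local maximum

Critical points: x = 1 - sqrt(7) ≈ -1.6458 (local minimum); x = 1 + sqrt(7) ≈ 3.6458 (local maximum)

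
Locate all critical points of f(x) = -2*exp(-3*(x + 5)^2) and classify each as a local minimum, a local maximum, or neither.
f'(x) = 12*(x + 5)*exp(-3*(x + 5)^2)

Solve f'(x) = 0:
  f'(x) = (12*x + 60)·exp(-3*(x + 5)^2) and exp(-3*(x + 5)^2) > 0 for every x, so f'(x) = 0 ⇔ 12*x + 60 = 0.
  Factor: 12*x + 60 = 12*(x + 5) = 0.
  ⇒ x = -5

f''(x) = 12*(1 - 6*(x + 5)^2)*exp(-3*(x + 5)^2)
Second-derivative test at each critical point:
  f''(-5) = 12 > 0 → local minimum

Critical points: x = -5 (local minimum)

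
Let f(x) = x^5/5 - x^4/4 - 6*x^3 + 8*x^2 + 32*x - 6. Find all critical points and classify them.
f'(x) = x^4 - x^3 - 18*x^2 + 16*x + 32

Solve f'(x) = 0:
  Factor: x^4 - x^3 - 18*x^2 + 16*x + 32 = (x - 4)*(x - 2)*(x + 1)*(x + 4) = 0.
  ⇒ x = -4, -1, 2, 4

f''(x) = 4*x^3 - 3*x^2 - 36*x + 16
Second-derivative test at each critical point:
  f''(-4) = -144 < 0 → local maximum
  f''(-1) = 45 > 0 → local minimum
  f''(2) = -36 < 0 → local maximum
  f''(4) = 80 > 0 → local minimum

Critical points: x = -4 (local maximum); x = -1 (local minimum); x = 2 (local maximum); x = 4 (local minimum)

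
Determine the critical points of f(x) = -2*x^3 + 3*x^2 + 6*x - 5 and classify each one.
f'(x) = -6*x^2 + 6*x + 6

Solve f'(x) = 0:
  Factor: -6*x^2 + 6*x + 6 = -6*(x^2 - x - 1); x^2 - x - 1 = 0 has no rational roots; quadratic formula: x = (1 ± √5)/2.
  ⇒ x = 1/2 - sqrt(5)/2 ≈ -0.6180, 1/2 + sqrt(5)/2 ≈ 1.6180

f''(x) = 6 - 12*x
Second-derivative test at each critical point:
  f''(-0.6180) = 13.4164 > 0 → local minimum
  f''(1.6180) = -13.4164 < 0 → local maximum

Critical points: x = 1/2 - sqrt(5)/2 ≈ -0.6180 (local minimum); x = 1/2 + sqrt(5)/2 ≈ 1.6180 (local maximum)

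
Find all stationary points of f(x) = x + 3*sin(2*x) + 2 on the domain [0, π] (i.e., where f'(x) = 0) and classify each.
f'(x) = 6*cos(2*x) + 1

Solve f'(x) = 0 on [0, π]:
  f'(x) = 0 ⇔ cos(2*x) = -1/6, i.e. 2*x = ±arccos(-1/6) + 2nπ; keep the solutions lying in [0, π].
  ⇒ x = acos(-1/6)/2 ≈ 0.8691, pi - acos(-1/6)/2 ≈ 2.2725

f''(x) = -12*sin(2*x)
Second-derivative test at each critical point:
  f''(0.8691) = -11.8322 < 0 → local maximum
  f''(2.2725) = 11.8322 > 0 → local minimum

Critical points: x = acos(-1/6)/2 ≈ 0.8691 (local maximum); x = pi - acos(-1/6)/2 ≈ 2.2725 (local minimum)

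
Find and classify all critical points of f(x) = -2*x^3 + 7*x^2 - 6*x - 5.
f'(x) = -6*x^2 + 14*x - 6

Solve f'(x) = 0:
  Factor: -6*x^2 + 14*x - 6 = -2*(3*x^2 - 7*x + 3); 3*x^2 - 7*x + 3 = 0 has no rational roots; quadratic formula: x = (7 ± √13)/6.
  ⇒ x = 7/6 - sqrt(13)/6 ≈ 0.5657, sqrt(13)/6 + 7/6 ≈ 1.7676

f''(x) = 14 - 12*x
Second-derivative test at each critical point:
  f''(0.5657) = 7.2111 > 0 → local minimum
  f''(1.7676) = -7.2111 < 0 → local maximum

Critical points: x = 7/6 - sqrt(13)/6 ≈ 0.5657 (local minimum); x = sqrt(13)/6 + 7/6 ≈ 1.7676 (local maximum)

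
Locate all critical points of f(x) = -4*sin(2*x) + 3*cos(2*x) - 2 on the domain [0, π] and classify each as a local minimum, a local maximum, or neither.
f'(x) = -6*sin(2*x) - 8*cos(2*x)

Solve f'(x) = 0 on [0, π]:
  f'(x) = 0 ⇔ -4*cos(2*x) = 3*sin(2*x) ⇔ tan(2*x) = -4/3, i.e. 2*x = arctan(-4/3) + nπ; keep the solutions lying in [0, π].
  ⇒ x = -atan(4/3)/2 + pi/2 ≈ 1.1071, pi - atan(4/3)/2 ≈ 2.6779

f''(x) = 16*sin(2*x) - 12*cos(2*x)
Second-derivative test at each critical point:
  f''(1.1071) = 20 > 0 → local minimum
  f''(2.6779) = -20 < 0 → local maximum

Critical points: x = -atan(4/3)/2 + pi/2 ≈ 1.1071 (local minimum); x = pi - atan(4/3)/2 ≈ 2.6779 (local maximum)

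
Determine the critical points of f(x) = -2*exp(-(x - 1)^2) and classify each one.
f'(x) = 4*(x - 1)*exp(-(x - 1)^2)

Solve f'(x) = 0:
  f'(x) = (4*x - 4)·exp(-(x - 1)^2) and exp(-(x - 1)^2) > 0 for every x, so f'(x) = 0 ⇔ 4*x - 4 = 0.
  Factor: 4*x - 4 = 4*(x - 1) = 0.
  ⇒ x = 1

f''(x) = 4*(1 - 2*(x - 1)^2)*exp(-(x - 1)^2)
Second-derivative test at each critical point:
  f''(1) = 4 > 0 → local minimum

Critical points: x = 1 (local minimum)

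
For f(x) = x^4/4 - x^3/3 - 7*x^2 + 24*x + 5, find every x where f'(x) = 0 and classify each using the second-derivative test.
f'(x) = x^3 - x^2 - 14*x + 24

Solve f'(x) = 0:
  Factor: x^3 - x^2 - 14*x + 24 = (x - 3)*(x - 2)*(x + 4) = 0.
  ⇒ x = -4, 2, 3

f''(x) = 3*x^2 - 2*x - 14
Second-derivative test at each critical point:
  f''(-4) = 42 > 0 → local minimum
  f''(2) = -6 < 0 → local maximum
  f''(3) = 7 > 0 → local minimum

Critical points: x = -4 (local minimum); x = 2 (local maximum); x = 3 (local minimum)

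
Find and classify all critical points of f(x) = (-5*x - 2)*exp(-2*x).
f'(x) = (10*x - 1)*exp(-2*x)

Solve f'(x) = 0:
  f'(x) = (10*x - 1)·exp(-2*x) and exp(-2*x) > 0 for every x, so f'(x) = 0 ⇔ 10*x - 1 = 0.
  10*x - 1 = 0.
  ⇒ x = 1/10

f''(x) = 4*(3 - 5*x)*exp(-2*x)
Second-derivative test at each critical point:
  f''(1/10) = 8.1873 > 0 → local minimum

Critical points: x = 1/10 (local minimum)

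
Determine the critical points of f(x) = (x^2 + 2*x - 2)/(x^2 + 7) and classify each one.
f'(x) = 2*(-x^2 + 9*x + 7)/(x^4 + 14*x^2 + 49)

Solve f'(x) = 0:
  f'(x) = -2*(x^2 - 9*x - 7)/(x^2 + 7)^2; the denominator is positive wherever f is defined, so f'(x) = 0 ⇔ -2*x^2 + 18*x + 14 = 0.
  Factor: -2*x^2 + 18*x + 14 = -2*(x^2 - 9*x - 7); x^2 - 9*x - 7 = 0 has no rational roots; quadratic formula: x = (9 ± √109)/2.
  ⇒ x = 9/2 - sqrt(109)/2 ≈ -0.7202, 9/2 + sqrt(109)/2 ≈ 9.7202

f''(x) = 2*(2*x^3 - 27*x^2 - 42*x + 63)/(x^6 + 21*x^4 + 147*x^2 + 343)
Second-derivative test at each critical point:
  f''(-0.7202) = 0.3694 > 0 → local minimum
  f''(9.7202) = -0.0020 < 0 → local maximum

Critical points: x = 9/2 - sqrt(109)/2 ≈ -0.7202 (local minimum); x = 9/2 + sqrt(109)/2 ≈ 9.7202 (local maximum)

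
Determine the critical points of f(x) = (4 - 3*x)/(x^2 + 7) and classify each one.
f'(x) = (3*x^2 - 8*x - 21)/(x^4 + 14*x^2 + 49)

Solve f'(x) = 0:
  f'(x) = (3*x^2 - 8*x - 21)/(x^2 + 7)^2; the denominator is positive wherever f is defined, so f'(x) = 0 ⇔ 3*x^2 - 8*x - 21 = 0.
  3*x^2 - 8*x - 21 = 0 has no rational roots; quadratic formula: x = (8 ± √316)/6.
  ⇒ x = 4/3 - sqrt(79)/3 ≈ -1.6294, 4/3 + sqrt(79)/3 ≈ 4.2961

f''(x) = 2*(4*x^2*(4 - 3*x) + (9*x - 4)*(x^2 + 7))/(x^2 + 7)^3
Second-derivative test at each critical point:
  f''(-1.6294) = -0.1907 < 0 → local maximum
  f''(4.2961) = 0.0274 > 0 → local minimum

Critical points: x = 4/3 - sqrt(79)/3 ≈ -1.6294 (local maximum); x = 4/3 + sqrt(79)/3 ≈ 4.2961 (local minimum)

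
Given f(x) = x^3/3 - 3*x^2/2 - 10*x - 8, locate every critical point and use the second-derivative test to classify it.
f'(x) = x^2 - 3*x - 10

Solve f'(x) = 0:
  Factor: x^2 - 3*x - 10 = (x - 5)*(x + 2) = 0.
  ⇒ x = -2, 5

f''(x) = 2*x - 3
Second-derivative test at each critical point:
  f''(-2) = -7 < 0 → local maximum
  f''(5) = 7 > 0 → local minimum

Critical points: x = -2 (local maximum); x = 5 (local minimum)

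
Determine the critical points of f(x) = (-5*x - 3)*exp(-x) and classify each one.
f'(x) = (5*x - 2)*exp(-x)

Solve f'(x) = 0:
  f'(x) = (5*x - 2)·exp(-x) and exp(-x) > 0 for every x, so f'(x) = 0 ⇔ 5*x - 2 = 0.
  5*x - 2 = 0.
  ⇒ x = 2/5

f''(x) = (7 - 5*x)*exp(-x)
Second-derivative test at each critical point:
  f''(2/5) = 3.3516 > 0 → local minimum

Critical points: x = 2/5 (local minimum)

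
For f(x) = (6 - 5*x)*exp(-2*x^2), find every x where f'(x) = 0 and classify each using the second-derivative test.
f'(x) = (4*x*(5*x - 6) - 5)*exp(-2*x^2)

Solve f'(x) = 0:
  f'(x) = (20*x^2 - 24*x - 5)·exp(-2*x^2) and exp(-2*x^2) > 0 for every x, so f'(x) = 0 ⇔ 20*x^2 - 24*x - 5 = 0.
  20*x^2 - 24*x - 5 = 0 has no rational roots; quadratic formula: x = (24 ± √976)/40.
  ⇒ x = 3/5 - sqrt(61)/10 ≈ -0.1810, 3/5 + sqrt(61)/10 ≈ 1.3810

f''(x) = 4*(4*x^2*(6 - 5*x) + 15*x - 6)*exp(-2*x^2)
Second-derivative test at each critical point:
  f''(-0.1810) = -29.2591 < 0 → local maximum
  f''(1.3810) = 0.6889 > 0 → local minimum

Critical points: x = 3/5 - sqrt(61)/10 ≈ -0.1810 (local maximum); x = 3/5 + sqrt(61)/10 ≈ 1.3810 (local minimum)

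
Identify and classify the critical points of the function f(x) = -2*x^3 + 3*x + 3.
f'(x) = 3 - 6*x^2

Solve f'(x) = 0:
  Factor: 3 - 6*x^2 = -3*(2*x^2 - 1); 2*x^2 - 1 = 0 has no rational roots; quadratic formula: x = (0 ± √8)/4.
  ⇒ x = -sqrt(2)/2 ≈ -0.7071, sqrt(2)/2 ≈ 0.7071

f''(x) = -12*x
Second-derivative test at each critical point:
  f''(-0.7071) = 8.4853 > 0 → local minimum
  f''(0.7071) = -8.4853 < 0 → local maximum

Critical points: x = -sqrt(2)/2 ≈ -0.7071 (local minimum); x = sqrt(2)/2 ≈ 0.7071 (local maximum)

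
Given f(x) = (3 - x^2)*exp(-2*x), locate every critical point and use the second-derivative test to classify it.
f'(x) = 2*(x^2 - x - 3)*exp(-2*x)

Solve f'(x) = 0:
  f'(x) = (2*x^2 - 2*x - 6)·exp(-2*x) and exp(-2*x) > 0 for every x, so f'(x) = 0 ⇔ 2*x^2 - 2*x - 6 = 0.
  Factor: 2*x^2 - 2*x - 6 = 2*(x^2 - x - 3); x^2 - x - 3 = 0 has no rational roots; quadratic formula: x = (1 ± √13)/2.
  ⇒ x = 1/2 - sqrt(13)/2 ≈ -1.3028, 1/2 + sqrt(13)/2 ≈ 2.3028

f''(x) = 2*(-2*x^2 + 4*x + 5)*exp(-2*x)
Second-derivative test at each critical point:
  f''(-1.3028) = -97.6289 < 0 → local maximum
  f''(2.3028) = 0.0721 > 0 → local minimum

Critical points: x = 1/2 - sqrt(13)/2 ≈ -1.3028 (local maximum); x = 1/2 + sqrt(13)/2 ≈ 2.3028 (local minimum)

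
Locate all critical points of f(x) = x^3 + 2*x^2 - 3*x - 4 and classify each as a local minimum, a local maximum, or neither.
f'(x) = 3*x^2 + 4*x - 3

Solve f'(x) = 0:
  3*x^2 + 4*x - 3 = 0 has no rational roots; quadratic formula: x = (-4 ± √52)/6.
  ⇒ x = -sqrt(13)/3 - 2/3 ≈ -1.8685, -2/3 + sqrt(13)/3 ≈ 0.5352

f''(x) = 6*x + 4
Second-derivative test at each critical point:
  f''(-1.8685) = -7.2111 < 0 → local maximum
  f''(0.5352) = 7.2111 > 0 → local minimum

Critical points: x = -sqrt(13)/3 - 2/3 ≈ -1.8685 (local maximum); x = -2/3 + sqrt(13)/3 ≈ 0.5352 (local minimum)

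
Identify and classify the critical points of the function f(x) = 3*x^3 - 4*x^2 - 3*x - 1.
f'(x) = 9*x^2 - 8*x - 3

Solve f'(x) = 0:
  9*x^2 - 8*x - 3 = 0 has no rational roots; quadratic formula: x = (8 ± √172)/18.
  ⇒ x = 4/9 - sqrt(43)/9 ≈ -0.2842, 4/9 + sqrt(43)/9 ≈ 1.1730

f''(x) = 18*x - 8
Second-derivative test at each critical point:
  f''(-0.2842) = -13.1149 < 0 → local maximum
  f''(1.1730) = 13.1149 > 0 → local minimum

Critical points: x = 4/9 - sqrt(43)/9 ≈ -0.2842 (local maximum); x = 4/9 + sqrt(43)/9 ≈ 1.1730 (local minimum)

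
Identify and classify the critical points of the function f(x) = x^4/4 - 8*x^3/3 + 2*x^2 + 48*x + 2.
f'(x) = x^3 - 8*x^2 + 4*x + 48

Solve f'(x) = 0:
  Factor: x^3 - 8*x^2 + 4*x + 48 = (x - 6)*(x - 4)*(x + 2) = 0.
  ⇒ x = -2, 4, 6

f''(x) = 3*x^2 - 16*x + 4
Second-derivative test at each critical point:
  f''(-2) = 48 > 0 → local minimum
  f''(4) = -12 < 0 → local maximum
  f''(6) = 16 > 0 → local minimum

Critical points: x = -2 (local minimum); x = 4 (local maximum); x = 6 (local minimum)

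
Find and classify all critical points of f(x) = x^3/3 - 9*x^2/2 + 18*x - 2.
f'(x) = x^2 - 9*x + 18

Solve f'(x) = 0:
  Factor: x^2 - 9*x + 18 = (x - 6)*(x - 3) = 0.
  ⇒ x = 3, 6

f''(x) = 2*x - 9
Second-derivative test at each critical point:
  f''(3) = -3 < 0 → local maximum
  f''(6) = 3 > 0 → local minimum

Critical points: x = 3 (local maximum); x = 6 (local minimum)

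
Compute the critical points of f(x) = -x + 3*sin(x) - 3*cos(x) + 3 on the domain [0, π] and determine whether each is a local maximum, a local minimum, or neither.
f'(x) = 3*sqrt(2)*sin(x + pi/4) - 1

Solve f'(x) = 0 on [0, π]:
  f'(x) = 0 ⇔ 3*sin(x) + 3*cos(x) = 1. Write the left side as R·cos(x + φ) with R = √(3² + (-3)²) = 3*sqrt(2), cos φ = sqrt(2)/2, sin φ = -sqrt(2)/2; then cos(x + φ) = sqrt(2)/6. Solve for x and keep the solutions lying in [0, π].
  ⇒ x = atan((1 + sqrt(17))/(1 - sqrt(17))) + pi ≈ 2.1183

f''(x) = 3*sqrt(2)*cos(x + pi/4)
Second-derivative test at each critical point:
  f''(2.1183) = -4.1231 < 0 → local maximum

Critical points: x = atan((1 + sqrt(17))/(1 - sqrt(17))) + pi ≈ 2.1183 (local maximum)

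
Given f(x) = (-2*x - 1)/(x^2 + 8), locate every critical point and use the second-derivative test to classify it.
f'(x) = 2*(x^2 + x - 8)/(x^4 + 16*x^2 + 64)

Solve f'(x) = 0:
  f'(x) = 2*(x^2 + x - 8)/(x^2 + 8)^2; the denominator is positive wherever f is defined, so f'(x) = 0 ⇔ 2*x^2 + 2*x - 16 = 0.
  Factor: 2*x^2 + 2*x - 16 = 2*(x^2 + x - 8); x^2 + x - 8 = 0 has no rational roots; quadratic formula: x = (-1 ± √33)/2.
  ⇒ x = -sqrt(33)/2 - 1/2 ≈ -3.3723, -1/2 + sqrt(33)/2 ≈ 2.3723

f''(x) = 2*(-4*x^2*(2*x + 1) + (6*x + 1)*(x^2 + 8))/(x^2 + 8)^3
Second-derivative test at each critical point:
  f''(-3.3723) = -0.0306 < 0 → local maximum
  f''(2.3723) = 0.0619 > 0 → local minimum

Critical points: x = -sqrt(33)/2 - 1/2 ≈ -3.3723 (local maximum); x = -1/2 + sqrt(33)/2 ≈ 2.3723 (local minimum)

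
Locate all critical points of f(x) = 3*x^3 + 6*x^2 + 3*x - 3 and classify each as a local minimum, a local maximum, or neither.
f'(x) = 9*x^2 + 12*x + 3

Solve f'(x) = 0:
  Factor: 9*x^2 + 12*x + 3 = 3*(x + 1)*(3*x + 1) = 0.
  ⇒ x = -1, -1/3

f''(x) = 18*x + 12
Second-derivative test at each critical point:
  f''(-1) = -6 < 0 → local maximum
  f''(-1/3) = 6 > 0 → local minimum

Critical points: x = -1 (local maximum); x = -1/3 (local minimum)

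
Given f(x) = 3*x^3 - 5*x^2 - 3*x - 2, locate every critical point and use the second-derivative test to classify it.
f'(x) = 9*x^2 - 10*x - 3

Solve f'(x) = 0:
  9*x^2 - 10*x - 3 = 0 has no rational roots; quadratic formula: x = (10 ± √208)/18.
  ⇒ x = 5/9 - 2*sqrt(13)/9 ≈ -0.2457, 5/9 + 2*sqrt(13)/9 ≈ 1.3568

f''(x) = 18*x - 10
Second-derivative test at each critical point:
  f''(-0.2457) = -14.4222 < 0 → local maximum
  f''(1.3568) = 14.4222 > 0 → local minimum

Critical points: x = 5/9 - 2*sqrt(13)/9 ≈ -0.2457 (local maximum); x = 5/9 + 2*sqrt(13)/9 ≈ 1.3568 (local minimum)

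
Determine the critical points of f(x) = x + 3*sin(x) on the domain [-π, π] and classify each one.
f'(x) = 3*cos(x) + 1

Solve f'(x) = 0 on [-π, π]:
  f'(x) = 0 ⇔ cos(x) = -1/3, i.e. x = ±arccos(-1/3) + 2nπ; keep the solutions lying in [-π, π].
  ⇒ x = -acos(-1/3) ≈ -1.9106, acos(-1/3) ≈ 1.9106

f''(x) = -3*sin(x)
Second-derivative test at each critical point:
  f''(-1.9106) = 2.8284 > 0 → local minimum
  f''(1.9106) = -2.8284 < 0 → local maximum

Critical points: x = -acos(-1/3) ≈ -1.9106 (local minimum); x = acos(-1/3) ≈ 1.9106 (local maximum)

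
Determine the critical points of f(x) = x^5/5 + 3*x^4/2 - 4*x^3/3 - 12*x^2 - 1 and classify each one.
f'(x) = x*(x^3 + 6*x^2 - 4*x - 24)

Solve f'(x) = 0:
  Factor: x^4 + 6*x^3 - 4*x^2 - 24*x = x*(x - 2)*(x + 2)*(x + 6) = 0.
  ⇒ x = -6, -2, 0, 2

f''(x) = 4*x^3 + 18*x^2 - 8*x - 24
Second-derivative test at each critical point:
  f''(-6) = -192 < 0 → local maximum
  f''(-2) = 32 > 0 → local minimum
  f''(0) = -24 < 0 → local maximum
  f''(2) = 64 > 0 → local minimum

Critical points: x = -6 (local maximum); x = -2 (local minimum); x = 0 (local maximum); x = 2 (local minimum)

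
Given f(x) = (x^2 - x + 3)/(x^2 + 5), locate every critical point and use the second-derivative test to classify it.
f'(x) = (x^2 + 4*x - 5)/(x^4 + 10*x^2 + 25)

Solve f'(x) = 0:
  f'(x) = (x - 1)*(x + 5)/(x^2 + 5)^2; the denominator is positive wherever f is defined, so f'(x) = 0 ⇔ x^2 + 4*x - 5 = 0.
  Factor: x^2 + 4*x - 5 = (x - 1)*(x + 5) = 0.
  ⇒ x = -5, 1

f''(x) = 2*(-x^3 - 6*x^2 + 15*x + 10)/(x^6 + 15*x^4 + 75*x^2 + 125)
Second-derivative test at each critical point:
  f''(-5) = -1/150 < 0 → local maximum
  f''(1) = 1/6 > 0 → local minimum

Critical points: x = -5 (local maximum); x = 1 (local minimum)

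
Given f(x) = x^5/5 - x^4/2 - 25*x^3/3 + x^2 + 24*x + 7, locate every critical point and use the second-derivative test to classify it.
f'(x) = x^4 - 2*x^3 - 25*x^2 + 2*x + 24

Solve f'(x) = 0:
  Factor: x^4 - 2*x^3 - 25*x^2 + 2*x + 24 = (x - 6)*(x - 1)*(x + 1)*(x + 4) = 0.
  ⇒ x = -4, -1, 1, 6

f''(x) = 4*x^3 - 6*x^2 - 50*x + 2
Second-derivative test at each critical point:
  f''(-4) = -150 < 0 → local maximum
  f''(-1) = 42 > 0 → local minimum
  f''(1) = -50 < 0 → local maximum
  f''(6) = 350 > 0 → local minimum

Critical points: x = -4 (local maximum); x = -1 (local minimum); x = 1 (local maximum); x = 6 (local minimum)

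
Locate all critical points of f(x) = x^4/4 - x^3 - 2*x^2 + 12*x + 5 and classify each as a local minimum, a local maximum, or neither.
f'(x) = x^3 - 3*x^2 - 4*x + 12

Solve f'(x) = 0:
  Factor: x^3 - 3*x^2 - 4*x + 12 = (x - 3)*(x - 2)*(x + 2) = 0.
  ⇒ x = -2, 2, 3

f''(x) = 3*x^2 - 6*x - 4
Second-derivative test at each critical point:
  f''(-2) = 20 > 0 → local minimum
  f''(2) = -4 < 0 → local maximum
  f''(3) = 5 > 0 → local minimum

Critical points: x = -2 (local minimum); x = 2 (local maximum); x = 3 (local minimum)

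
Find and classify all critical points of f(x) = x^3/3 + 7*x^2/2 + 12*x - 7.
f'(x) = x^2 + 7*x + 12

Solve f'(x) = 0:
  Factor: x^2 + 7*x + 12 = (x + 3)*(x + 4) = 0.
  ⇒ x = -4, -3

f''(x) = 2*x + 7
Second-derivative test at each critical point:
  f''(-4) = -1 < 0 → local maximum
  f''(-3) = 1 > 0 → local minimum

Critical points: x = -4 (local maximum); x = -3 (local minimum)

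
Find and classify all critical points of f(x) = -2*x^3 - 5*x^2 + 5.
f'(x) = 2*x*(-3*x - 5)

Solve f'(x) = 0:
  Factor: -6*x^2 - 10*x = -2*x*(3*x + 5) = 0.
  ⇒ x = -5/3, 0

f''(x) = -12*x - 10
Second-derivative test at each critical point:
  f''(-5/3) = 10 > 0 → local minimum
  f''(0) = -10 < 0 → local maximum

Critical points: x = -5/3 (local minimum); x = 0 (local maximum)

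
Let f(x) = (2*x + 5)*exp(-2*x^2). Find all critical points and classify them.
f'(x) = 2*(-2*x*(2*x + 5) + 1)*exp(-2*x^2)

Solve f'(x) = 0:
  f'(x) = (-8*x^2 - 20*x + 2)·exp(-2*x^2) and exp(-2*x^2) > 0 for every x, so f'(x) = 0 ⇔ -8*x^2 - 20*x + 2 = 0.
  Factor: -8*x^2 - 20*x + 2 = -2*(4*x^2 + 10*x - 1); 4*x^2 + 10*x - 1 = 0 has no rational roots; quadratic formula: x = (-10 ± √116)/8.
  ⇒ x = -sqrt(29)/4 - 5/4 ≈ -2.5963, -5/4 + sqrt(29)/4 ≈ 0.0963

f''(x) = 4*(4*x^2*(2*x + 5) - 6*x - 5)*exp(-2*x^2)
Second-derivative test at each critical point:
  f''(-2.5963) = 3.008e-05 > 0 → local minimum
  f''(0.0963) = -21.1449 < 0 → local maximum

Critical points: x = -sqrt(29)/4 - 5/4 ≈ -2.5963 (local minimum); x = -5/4 + sqrt(29)/4 ≈ 0.0963 (local maximum)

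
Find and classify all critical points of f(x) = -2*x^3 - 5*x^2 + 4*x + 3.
f'(x) = -6*x^2 - 10*x + 4

Solve f'(x) = 0:
  Factor: -6*x^2 - 10*x + 4 = -2*(x + 2)*(3*x - 1) = 0.
  ⇒ x = -2, 1/3

f''(x) = -12*x - 10
Second-derivative test at each critical point:
  f''(-2) = 14 > 0 → local minimum
  f''(1/3) = -14 < 0 → local maximum

Critical points: x = -2 (local minimum); x = 1/3 (local maximum)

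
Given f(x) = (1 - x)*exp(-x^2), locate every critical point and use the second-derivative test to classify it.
f'(x) = (2*x*(x - 1) - 1)*exp(-x^2)

Solve f'(x) = 0:
  f'(x) = (2*x^2 - 2*x - 1)·exp(-x^2) and exp(-x^2) > 0 for every x, so f'(x) = 0 ⇔ 2*x^2 - 2*x - 1 = 0.
  2*x^2 - 2*x - 1 = 0 has no rational roots; quadratic formula: x = (2 ± √12)/4.
  ⇒ x = 1/2 - sqrt(3)/2 ≈ -0.3660, 1/2 + sqrt(3)/2 ≈ 1.3660

f''(x) = 2*(2*x^2*(1 - x) + 3*x - 1)*exp(-x^2)
Second-derivative test at each critical point:
  f''(-0.3660) = -3.0297 < 0 → local maximum
  f''(1.3660) = 0.5360 > 0 → local minimum

Critical points: x = 1/2 - sqrt(3)/2 ≈ -0.3660 (local maximum); x = 1/2 + sqrt(3)/2 ≈ 1.3660 (local minimum)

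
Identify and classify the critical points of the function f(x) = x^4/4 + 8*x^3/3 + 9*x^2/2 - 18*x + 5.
f'(x) = x^3 + 8*x^2 + 9*x - 18

Solve f'(x) = 0:
  Factor: x^3 + 8*x^2 + 9*x - 18 = (x - 1)*(x + 3)*(x + 6) = 0.
  ⇒ x = -6, -3, 1

f''(x) = 3*x^2 + 16*x + 9
Second-derivative test at each critical point:
  f''(-6) = 21 > 0 → local minimum
  f''(-3) = -12 < 0 → local maximum
  f''(1) = 28 > 0 → local minimum

Critical points: x = -6 (local minimum); x = -3 (local maximum); x = 1 (local minimum)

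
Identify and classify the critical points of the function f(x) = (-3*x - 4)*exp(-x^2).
f'(x) = (2*x*(3*x + 4) - 3)*exp(-x^2)

Solve f'(x) = 0:
  f'(x) = (6*x^2 + 8*x - 3)·exp(-x^2) and exp(-x^2) > 0 for every x, so f'(x) = 0 ⇔ 6*x^2 + 8*x - 3 = 0.
  6*x^2 + 8*x - 3 = 0 has no rational roots; quadratic formula: x = (-8 ± √136)/12.
  ⇒ x = -sqrt(34)/6 - 2/3 ≈ -1.6385, -2/3 + sqrt(34)/6 ≈ 0.3052

f''(x) = 2*(-6*x^3 - 8*x^2 + 9*x + 4)*exp(-x^2)
Second-derivative test at each critical point:
  f''(-1.6385) = -0.7959 < 0 → local maximum
  f''(0.3052) = 10.6250 > 0 → local minimum

Critical points: x = -sqrt(34)/6 - 2/3 ≈ -1.6385 (local maximum); x = -2/3 + sqrt(34)/6 ≈ 0.3052 (local minimum)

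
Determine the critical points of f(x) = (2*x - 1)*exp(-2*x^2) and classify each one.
f'(x) = 2*(-2*x*(2*x - 1) + 1)*exp(-2*x^2)

Solve f'(x) = 0:
  f'(x) = (-8*x^2 + 4*x + 2)·exp(-2*x^2) and exp(-2*x^2) > 0 for every x, so f'(x) = 0 ⇔ -8*x^2 + 4*x + 2 = 0.
  Factor: -8*x^2 + 4*x + 2 = -2*(4*x^2 - 2*x - 1); 4*x^2 - 2*x - 1 = 0 has no rational roots; quadratic formula: x = (2 ± √20)/8.
  ⇒ x = 1/4 - sqrt(5)/4 ≈ -0.3090, 1/4 + sqrt(5)/4 ≈ 0.8090

f''(x) = 4*(4*x^2*(2*x - 1) - 6*x + 1)*exp(-2*x^2)
Second-derivative test at each critical point:
  f''(-0.3090) = 7.3893 > 0 → local minimum
  f''(0.8090) = -2.4157 < 0 → local maximum

Critical points: x = 1/4 - sqrt(5)/4 ≈ -0.3090 (local minimum); x = 1/4 + sqrt(5)/4 ≈ 0.8090 (local maximum)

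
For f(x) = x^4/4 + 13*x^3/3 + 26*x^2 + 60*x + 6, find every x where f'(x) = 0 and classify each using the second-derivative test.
f'(x) = x^3 + 13*x^2 + 52*x + 60

Solve f'(x) = 0:
  Factor: x^3 + 13*x^2 + 52*x + 60 = (x + 2)*(x + 5)*(x + 6) = 0.
  ⇒ x = -6, -5, -2

f''(x) = 3*x^2 + 26*x + 52
Second-derivative test at each critical point:
  f''(-6) = 4 > 0 → local minimum
  f''(-5) = -3 < 0 → local maximum
  f''(-2) = 12 > 0 → local minimum

Critical points: x = -6 (local minimum); x = -5 (local maximum); x = -2 (local minimum)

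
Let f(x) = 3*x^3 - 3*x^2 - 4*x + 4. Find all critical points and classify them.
f'(x) = 9*x^2 - 6*x - 4

Solve f'(x) = 0:
  9*x^2 - 6*x - 4 = 0 has no rational roots; quadratic formula: x = (6 ± √180)/18.
  ⇒ x = 1/3 - sqrt(5)/3 ≈ -0.4120, 1/3 + sqrt(5)/3 ≈ 1.0787

f''(x) = 18*x - 6
Second-derivative test at each critical point:
  f''(-0.4120) = -13.4164 < 0 → local maximum
  f''(1.0787) = 13.4164 > 0 → local minimum

Critical points: x = 1/3 - sqrt(5)/3 ≈ -0.4120 (local maximum); x = 1/3 + sqrt(5)/3 ≈ 1.0787 (local minimum)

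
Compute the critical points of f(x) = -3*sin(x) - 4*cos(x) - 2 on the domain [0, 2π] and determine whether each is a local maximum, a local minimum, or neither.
f'(x) = 4*sin(x) - 3*cos(x)

Solve f'(x) = 0 on [0, 2π]:
  f'(x) = 0 ⇔ -3*cos(x) = -4*sin(x) ⇔ tan(x) = 3/4, i.e. x = arctan(3/4) + nπ; keep the solutions lying in [0, 2π].
  ⇒ x = atan(3/4) ≈ 0.6435, atan(3/4) + pi ≈ 3.7851

f''(x) = 3*sin(x) + 4*cos(x)
Second-derivative test at each critical point:
  f''(0.6435) = 5 > 0 → local minimum
  f''(3.7851) = -5 < 0 → local maximum

Critical points: x = atan(3/4) ≈ 0.6435 (local minimum); x = atan(3/4) + pi ≈ 3.7851 (local maximum)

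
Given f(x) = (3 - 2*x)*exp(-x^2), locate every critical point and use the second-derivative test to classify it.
f'(x) = 2*(x*(2*x - 3) - 1)*exp(-x^2)

Solve f'(x) = 0:
  f'(x) = (4*x^2 - 6*x - 2)·exp(-x^2) and exp(-x^2) > 0 for every x, so f'(x) = 0 ⇔ 4*x^2 - 6*x - 2 = 0.
  Factor: 4*x^2 - 6*x - 2 = 2*(2*x^2 - 3*x - 1); 2*x^2 - 3*x - 1 = 0 has no rational roots; quadratic formula: x = (3 ± √17)/4.
  ⇒ x = 3/4 - sqrt(17)/4 ≈ -0.2808, 3/4 + sqrt(17)/4 ≈ 1.7808

f''(x) = 2*(2*x^2*(3 - 2*x) + 6*x - 3)*exp(-x^2)
Second-derivative test at each critical point:
  f''(-0.2808) = -7.6211 < 0 → local maximum
  f''(1.7808) = 0.3460 > 0 → local minimum

Critical points: x = 3/4 - sqrt(17)/4 ≈ -0.2808 (local maximum); x = 3/4 + sqrt(17)/4 ≈ 1.7808 (local minimum)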